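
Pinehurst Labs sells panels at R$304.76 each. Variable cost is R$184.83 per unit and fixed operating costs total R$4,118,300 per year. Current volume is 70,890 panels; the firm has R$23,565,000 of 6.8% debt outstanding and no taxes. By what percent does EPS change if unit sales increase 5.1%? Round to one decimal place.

+15.6%

Contribution at this volume is 70,890 × R$119.93 = R$8,501,837.70.
Operating income = contribution − fixed costs = R$8,501,837.70 − R$4,118,300 = R$4,383,537.70.
Interest = R$1,602,420.00, so EBIT − I = R$2,781,117.70.
Degree of combined leverage = contribution ÷ (EBIT − I) = R$8,501,837.70 ÷ R$2,781,117.70 = 3.0570.
EPS therefore changes by 3.0570 × (+5.1%) = +15.6%.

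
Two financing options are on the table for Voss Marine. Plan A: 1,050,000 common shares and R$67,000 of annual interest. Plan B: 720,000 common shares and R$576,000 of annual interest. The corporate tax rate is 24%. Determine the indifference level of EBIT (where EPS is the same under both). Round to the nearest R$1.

R$1,686,545

At indifference, (EBIT − 67,000)(1 − t)/1,050,000 = (EBIT − 576,000)(1 − t)/720,000.
The (1 − t) factor cancels: (EBIT − 67,000) × 720,000 = (EBIT − 576,000) × 1,050,000.
Solving, EBIT = (576,000·1,050,000 − 67,000·720,000) / (1,050,000 − 720,000) = 556,560,000,000 / 330,000 = 1,686,545.45.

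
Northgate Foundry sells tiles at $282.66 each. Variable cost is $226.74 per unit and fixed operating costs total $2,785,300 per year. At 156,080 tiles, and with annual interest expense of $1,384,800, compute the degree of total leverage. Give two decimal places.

1.91

At 156,080 units, contribution = 156,080 × $55.92 = $8,727,993.60.
Subtracting fixed costs: EBIT = $8,727,993.60 − $2,785,300 = $5,942,693.60. Interest = $1,384,800.00.
DOL = $8,727,993.60 ÷ $5,942,693.60 = 1.4687; DFL = $5,942,693.60 ÷ $4,557,893.60 = 1.3038.
DCL = DOL × DFL = 1.4687 × 1.3038 = 1.9149.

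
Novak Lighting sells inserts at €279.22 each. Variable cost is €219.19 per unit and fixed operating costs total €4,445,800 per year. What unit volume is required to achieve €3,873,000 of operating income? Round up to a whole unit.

138,578 inserts

Unit CM = price − variable cost = €279.22 − €219.19 = €60.03.
Units = (FC + target) / CM = (€4,445,800 + €3,873,000) / €60.03 = 138,577.38, so 138,578 inserts.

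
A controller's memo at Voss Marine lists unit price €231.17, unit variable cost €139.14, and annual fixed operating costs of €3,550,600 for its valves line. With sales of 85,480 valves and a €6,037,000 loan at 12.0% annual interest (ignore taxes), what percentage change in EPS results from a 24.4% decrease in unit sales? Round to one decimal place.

-53.4%

At 85,480 units, contribution = 85,480 × €92.03 = €7,866,724.40.
EBIT = €7,866,724.40 − €3,550,600 = €4,316,124.40.
Interest = €724,440.00, so EBIT − I = €3,591,684.40.
DCL = total CM / (EBIT − I) = €7,866,724.40 / €3,591,684.40 = 2.1903.
EPS therefore changes by 2.1903 × (-24.4%) = -53.4%.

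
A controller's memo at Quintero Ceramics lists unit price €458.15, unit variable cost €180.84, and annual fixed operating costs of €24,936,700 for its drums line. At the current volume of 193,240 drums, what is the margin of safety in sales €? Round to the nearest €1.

€47,334,431

Each unit contributes €458.15 − €180.84 = €277.31. Break-even units = €24,936,700 ÷ €277.31 = 89,923.55; break-even revenue = 89,923.55 × €458.15 = €41,198,475.01.
Current sales = 193,240 × €458.15 = €88,532,906.00.
Margin of safety = €88,532,906.00 − €41,198,475.01 = €47,334,431.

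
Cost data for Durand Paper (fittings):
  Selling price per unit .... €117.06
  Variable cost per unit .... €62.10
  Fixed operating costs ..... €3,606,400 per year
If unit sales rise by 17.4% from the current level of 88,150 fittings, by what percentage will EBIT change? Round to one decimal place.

+68.1%

Contribution at this volume is 88,150 × €54.96 = €4,844,724.00.
EBIT = €4,844,724.00 − €3,606,400 = €1,238,324.00.
DOL = contribution ÷ EBIT = €4,844,724.00 ÷ €1,238,324.00 = 3.9123.
Operating income changes by 3.9123 × +17.4% = +68.1%.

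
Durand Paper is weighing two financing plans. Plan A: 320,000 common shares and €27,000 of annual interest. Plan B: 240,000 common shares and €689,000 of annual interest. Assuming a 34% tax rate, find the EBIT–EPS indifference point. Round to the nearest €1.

€2,675,000

At indifference, (EBIT − 27,000)(1 − t)/320,000 = (EBIT − 689,000)(1 − t)/240,000.
Cancelling (1 − t) and cross-multiplying: 240,000·(EBIT − 27,000) = 320,000·(EBIT − 689,000).
Solving, EBIT = (689,000·320,000 − 27,000·240,000) / (320,000 − 240,000) = 214,000,000,000 / 80,000 = 2,675,000.00.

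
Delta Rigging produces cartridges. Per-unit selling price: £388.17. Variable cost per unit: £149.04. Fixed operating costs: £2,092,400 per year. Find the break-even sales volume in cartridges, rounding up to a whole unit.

Each unit contributes £388.17 − £149.04 = £239.13.
Break-even Q = £2,092,400 / £239.13 = 8,750.05 → 8,751 cartridges.

8,751 cartridges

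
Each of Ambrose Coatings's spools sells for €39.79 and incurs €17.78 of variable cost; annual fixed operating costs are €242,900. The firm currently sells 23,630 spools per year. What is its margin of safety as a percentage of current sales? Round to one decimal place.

53.3%

Unit CM = price − variable cost = €39.79 − €17.78 = €22.01. Break-even units = €242,900 ÷ €22.01 = 11,035.89; break-even revenue = 11,035.89 × €39.79 = €439,118.17.
Actual sales revenue = 23,630 × €39.79 = €940,237.70.
Margin of safety = (€940,237.70 − €439,118.17) ÷ €940,237.70 = 53.3%.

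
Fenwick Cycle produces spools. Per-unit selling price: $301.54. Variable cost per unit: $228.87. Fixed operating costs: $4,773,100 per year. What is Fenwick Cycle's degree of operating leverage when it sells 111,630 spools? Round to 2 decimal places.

Contribution at this volume is 111,630 × $72.67 = $8,112,152.10.
Subtracting fixed costs: EBIT = $8,112,152.10 − $4,773,100 = $3,339,052.10.
DOL = contribution ÷ EBIT = $8,112,152.10 ÷ $3,339,052.10 = 2.4295.

2.43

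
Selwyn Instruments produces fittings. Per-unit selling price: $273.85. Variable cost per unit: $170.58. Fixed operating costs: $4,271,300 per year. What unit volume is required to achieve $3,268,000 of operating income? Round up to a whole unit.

Each unit contributes $273.85 − $170.58 = $103.27.
Required volume = (fixed costs + target profit) ÷ CM = ($4,271,300 + $3,268,000) ÷ $103.27 = 73,005.71, so 73,006 fittings.

73,006 fittings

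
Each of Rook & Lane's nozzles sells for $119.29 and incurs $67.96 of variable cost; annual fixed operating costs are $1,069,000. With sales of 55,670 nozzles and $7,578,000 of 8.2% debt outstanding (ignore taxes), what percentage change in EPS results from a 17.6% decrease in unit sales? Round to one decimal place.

Total contribution margin = 55,670 × $51.33 = $2,857,541.10.
EBIT = $2,857,541.10 − $1,069,000 = $1,788,541.10.
Interest = $621,396.00, so EBIT − I = $1,167,145.10.
Degree of combined leverage = contribution ÷ (EBIT − I) = $2,857,541.10 ÷ $1,167,145.10 = 2.4483.
EPS therefore changes by 2.4483 × (-17.6%) = -43.1%.

-43.1%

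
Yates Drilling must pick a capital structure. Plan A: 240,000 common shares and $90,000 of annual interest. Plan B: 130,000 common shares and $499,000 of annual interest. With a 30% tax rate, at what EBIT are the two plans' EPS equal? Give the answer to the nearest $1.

Set EPS_A = EPS_B: (EBIT − $90,000)(1 − 0.30) ÷ 240,000 = (EBIT − $499,000)(1 − 0.30) ÷ 130,000.
The (1 − t) factor cancels: (EBIT − 90,000) × 130,000 = (EBIT − 499,000) × 240,000.
EBIT × (240,000 − 130,000) = 499,000 × 240,000 − 90,000 × 130,000 = 108,060,000,000, so EBIT = 108,060,000,000 ÷ 110,000 = 982,363.64.

$982,364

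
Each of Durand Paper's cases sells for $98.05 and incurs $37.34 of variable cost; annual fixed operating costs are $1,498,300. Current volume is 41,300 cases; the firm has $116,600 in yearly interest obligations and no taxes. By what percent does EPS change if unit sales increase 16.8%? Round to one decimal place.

Contribution at this volume is 41,300 × $60.71 = $2,507,323.00.
Operating income = contribution − fixed costs = $2,507,323.00 − $1,498,300 = $1,009,023.00.
After interest of $116,600.00, pre-tax earnings = $892,423.00.
DCL = total CM / (EBIT − I) = $2,507,323.00 / $892,423.00 = 2.8096.
%ΔEPS = DCL × %ΔSales = 2.8096 × +16.8% = +47.2%.

+47.2%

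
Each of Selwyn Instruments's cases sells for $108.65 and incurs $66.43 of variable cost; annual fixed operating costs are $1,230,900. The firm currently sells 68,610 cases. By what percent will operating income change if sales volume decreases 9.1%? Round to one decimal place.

At 68,610 units, contribution = 68,610 × $42.22 = $2,896,714.20.
Subtracting fixed costs: EBIT = $2,896,714.20 − $1,230,900 = $1,665,814.20.
DOL = contribution ÷ EBIT = $2,896,714.20 ÷ $1,665,814.20 = 1.7389.
Operating income changes by 1.7389 × -9.1% = -15.8%.

-15.8%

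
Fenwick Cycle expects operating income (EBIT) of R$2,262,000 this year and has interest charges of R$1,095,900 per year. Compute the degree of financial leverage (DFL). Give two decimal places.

Annual interest charges come to R$1,095,900.00.
DFL = EBIT ÷ (EBIT − I) = R$2,262,000 ÷ (R$2,262,000 − R$1,095,900.00) = R$2,262,000 ÷ R$1,166,100.00 = 1.9398.

1.94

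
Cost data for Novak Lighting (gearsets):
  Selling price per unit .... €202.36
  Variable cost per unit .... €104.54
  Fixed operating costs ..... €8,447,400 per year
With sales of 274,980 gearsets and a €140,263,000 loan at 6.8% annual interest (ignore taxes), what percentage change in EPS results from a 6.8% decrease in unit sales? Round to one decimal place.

-20.5%

Total contribution margin = 274,980 × €97.82 = €26,898,543.60.
EBIT = €26,898,543.60 − €8,447,400 = €18,451,143.60.
After interest of €9,537,884.00, pre-tax earnings = €8,913,259.60.
Degree of combined leverage = contribution ÷ (EBIT − I) = €26,898,543.60 ÷ €8,913,259.60 = 3.0178.
%ΔEPS = DCL × %ΔSales = 3.0178 × -6.8% = -20.5%.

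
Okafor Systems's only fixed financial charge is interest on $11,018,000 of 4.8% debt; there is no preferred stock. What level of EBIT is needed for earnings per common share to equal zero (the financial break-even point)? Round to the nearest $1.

$528,864

Annual interest = 4.8% × $11,018,000 = $528,864.00.
With no preferred dividends, EPS = 0 when EBIT exactly covers interest, so the financial break-even EBIT is $528,864.00.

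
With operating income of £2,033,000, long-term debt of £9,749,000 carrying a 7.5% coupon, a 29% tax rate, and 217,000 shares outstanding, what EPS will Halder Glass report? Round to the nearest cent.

£4.26

Interest = £731,175.00, so EBT = £2,033,000 − £731,175.00 = £1,301,825.00.
After tax at 29%: net income = £1,301,825.00 × 0.71 = £924,295.75.
Per share: £924,295.75 / 217,000 shares = £4.26.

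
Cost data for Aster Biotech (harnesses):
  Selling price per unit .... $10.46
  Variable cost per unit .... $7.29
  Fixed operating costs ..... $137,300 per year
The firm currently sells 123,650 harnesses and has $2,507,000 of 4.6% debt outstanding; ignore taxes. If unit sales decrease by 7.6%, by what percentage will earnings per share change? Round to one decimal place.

-21.4%

Contribution at this volume is 123,650 × $3.17 = $391,970.50.
Subtracting fixed costs: EBIT = $391,970.50 − $137,300 = $254,670.50.
Interest = $115,322.00, so EBIT − I = $139,348.50.
Degree of combined leverage = contribution ÷ (EBIT − I) = $391,970.50 ÷ $139,348.50 = 2.8129.
%ΔEPS = DCL × %ΔSales = 2.8129 × -7.6% = -21.4%.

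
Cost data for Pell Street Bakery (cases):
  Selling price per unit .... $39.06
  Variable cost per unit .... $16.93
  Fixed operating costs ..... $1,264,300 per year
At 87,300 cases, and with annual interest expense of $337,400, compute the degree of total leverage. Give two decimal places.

Total contribution margin = 87,300 × $22.13 = $1,931,949.00.
Subtracting fixed costs: EBIT = $1,931,949.00 − $1,264,300 = $667,649.00. Interest = $337,400.00, so EBIT − I = $330,249.00.
DCL = contribution ÷ (EBIT − I) = $1,931,949.00 ÷ $330,249.00 = 5.8500.

5.85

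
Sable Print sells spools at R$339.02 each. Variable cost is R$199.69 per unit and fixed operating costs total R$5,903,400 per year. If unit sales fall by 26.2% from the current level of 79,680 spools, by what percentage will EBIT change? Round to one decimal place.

At 79,680 units, contribution = 79,680 × R$139.33 = R$11,101,814.40.
Subtracting fixed costs: EBIT = R$11,101,814.40 − R$5,903,400 = R$5,198,414.40.
Degree of operating leverage = R$11,101,814.40 / R$5,198,414.40 = 2.1356.
%ΔEBIT = DOL × %ΔSales = 2.1356 × -26.2% = -56.0%.

-56.0%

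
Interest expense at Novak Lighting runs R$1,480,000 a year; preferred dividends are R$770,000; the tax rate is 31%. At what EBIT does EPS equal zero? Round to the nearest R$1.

Preferred dividends are paid after tax, so their pre-tax equivalent is R$770,000 ÷ (1 − 0.31) = R$1,115,942.03.
EPS = 0 when EBIT covers interest plus the pre-tax preferred burden: R$1,480,000 + R$1,115,942.03 = R$2,595,942.03.

R$2,595,942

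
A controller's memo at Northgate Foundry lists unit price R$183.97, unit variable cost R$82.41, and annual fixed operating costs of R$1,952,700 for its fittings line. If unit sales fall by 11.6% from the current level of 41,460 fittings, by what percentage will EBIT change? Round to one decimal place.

Total contribution margin = 41,460 × R$101.56 = R$4,210,677.60.
EBIT = R$4,210,677.60 − R$1,952,700 = R$2,257,977.60.
So DOL = total CM / EBIT = R$4,210,677.60 / R$2,257,977.60 = 1.8648.
%ΔEBIT = DOL × %ΔSales = 1.8648 × -11.6% = -21.6%.

-21.6%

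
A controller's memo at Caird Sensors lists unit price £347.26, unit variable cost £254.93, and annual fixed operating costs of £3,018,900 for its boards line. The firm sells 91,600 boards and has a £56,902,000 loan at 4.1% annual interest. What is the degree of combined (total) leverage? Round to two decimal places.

2.72

Contribution at this volume is 91,600 × £92.33 = £8,457,428.00.
EBIT = £8,457,428.00 − £3,018,900 = £5,438,528.00. Interest = £2,332,982.00.
DOL = £8,457,428.00 ÷ £5,438,528.00 = 1.5551; DFL = £5,438,528.00 ÷ £3,105,546.00 = 1.7512.
DCL = DOL × DFL = 1.5551 × 1.7512 = 2.7233.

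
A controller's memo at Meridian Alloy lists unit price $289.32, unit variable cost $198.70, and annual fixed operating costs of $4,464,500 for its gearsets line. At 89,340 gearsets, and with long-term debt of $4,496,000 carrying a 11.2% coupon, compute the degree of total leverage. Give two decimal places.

2.59

Total contribution margin = 89,340 × $90.62 = $8,095,990.80.
EBIT = $8,095,990.80 − $4,464,500 = $3,631,490.80. Interest = $503,552.00.
DOL = $8,095,990.80 ÷ $3,631,490.80 = 2.2294; DFL = $3,631,490.80 ÷ $3,127,938.80 = 1.1610.
DCL = DOL × DFL = 2.2294 × 1.1610 = 2.5883.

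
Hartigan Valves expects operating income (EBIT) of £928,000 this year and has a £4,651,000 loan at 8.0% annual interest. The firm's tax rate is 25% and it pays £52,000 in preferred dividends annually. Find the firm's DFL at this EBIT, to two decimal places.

Interest = £372,080.00.
Preferred dividends grossed up pre-tax: £52,000 / (1 − 0.25) = £69,333.33.
DFL = EBIT ÷ [EBIT − I − D_p/(1−t)] = £928,000 ÷ [£928,000 − £372,080.00 − £69,333.33] = £928,000 ÷ £486,586.67 = 1.9072.

1.91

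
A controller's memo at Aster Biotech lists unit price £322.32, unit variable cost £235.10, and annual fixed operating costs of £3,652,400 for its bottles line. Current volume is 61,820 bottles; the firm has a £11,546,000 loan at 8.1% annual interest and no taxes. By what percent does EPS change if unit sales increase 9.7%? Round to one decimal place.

Contribution at this volume is 61,820 × £87.22 = £5,391,940.40.
Operating income = contribution − fixed costs = £5,391,940.40 − £3,652,400 = £1,739,540.40.
Interest = £935,226.00, so EBIT − I = £804,314.40.
DCL = total CM / (EBIT − I) = £5,391,940.40 / £804,314.40 = 6.7038.
%ΔEPS = DCL × %ΔSales = 6.7038 × +9.7% = +65.0%.

+65.0%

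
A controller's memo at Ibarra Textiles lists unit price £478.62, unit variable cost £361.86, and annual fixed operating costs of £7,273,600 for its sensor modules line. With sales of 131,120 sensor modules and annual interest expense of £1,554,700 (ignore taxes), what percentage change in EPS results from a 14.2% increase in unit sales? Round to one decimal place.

At 131,120 units, contribution = 131,120 × £116.76 = £15,309,571.20.
Operating income = contribution − fixed costs = £15,309,571.20 − £7,273,600 = £8,035,971.20.
After interest of £1,554,700.00, pre-tax earnings = £6,481,271.20.
DCL = total CM / (EBIT − I) = £15,309,571.20 / £6,481,271.20 = 2.3621.
EPS therefore changes by 2.3621 × (+14.2%) = +33.5%.

+33.5%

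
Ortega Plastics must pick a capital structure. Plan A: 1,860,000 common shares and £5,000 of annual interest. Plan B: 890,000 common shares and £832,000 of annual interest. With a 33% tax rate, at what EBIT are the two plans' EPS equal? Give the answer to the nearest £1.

At indifference, (EBIT − 5,000)(1 − t)/1,860,000 = (EBIT − 832,000)(1 − t)/890,000.
Cancelling (1 − t) and cross-multiplying: 890,000·(EBIT − 5,000) = 1,860,000·(EBIT − 832,000).
Solving, EBIT = (832,000·1,860,000 − 5,000·890,000) / (1,860,000 − 890,000) = 1,543,070,000,000 / 970,000 = 1,590,793.81.

£1,590,794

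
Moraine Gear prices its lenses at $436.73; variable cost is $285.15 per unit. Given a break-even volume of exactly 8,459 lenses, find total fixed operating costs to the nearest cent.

$1,282,215.22

Contribution margin per unit = $436.73 − $285.15 = $151.58.
Since BE = FC / CM, FC = 8,459 × $151.58 = $1,282,215.22.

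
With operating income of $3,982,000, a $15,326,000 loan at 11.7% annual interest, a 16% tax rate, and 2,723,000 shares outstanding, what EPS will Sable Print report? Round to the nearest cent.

Pre-tax income = $3,982,000 − $1,793,142.00 = $2,188,858.00.
After tax at 16%: net income = $2,188,858.00 × 0.84 = $1,838,640.72.
EPS = $1,838,640.72 ÷ 2,723,000 = $0.68.

$0.68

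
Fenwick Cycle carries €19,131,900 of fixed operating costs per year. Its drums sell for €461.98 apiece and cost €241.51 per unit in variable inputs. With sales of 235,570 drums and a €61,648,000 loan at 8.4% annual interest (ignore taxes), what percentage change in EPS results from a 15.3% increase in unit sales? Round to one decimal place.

+28.8%

Contribution at this volume is 235,570 × €220.47 = €51,936,117.90.
Subtracting fixed costs: EBIT = €51,936,117.90 − €19,131,900 = €32,804,217.90.
After interest of €5,178,432.00, pre-tax earnings = €27,625,785.90.
DCL = total CM / (EBIT − I) = €51,936,117.90 / €27,625,785.90 = 1.8800.
EPS therefore changes by 1.8800 × (+15.3%) = +28.8%.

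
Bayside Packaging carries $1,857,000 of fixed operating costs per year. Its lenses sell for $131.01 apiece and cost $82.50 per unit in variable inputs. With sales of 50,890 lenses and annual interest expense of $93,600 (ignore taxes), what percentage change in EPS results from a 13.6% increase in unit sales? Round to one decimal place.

Total contribution margin = 50,890 × $48.51 = $2,468,673.90.
Operating income = contribution − fixed costs = $2,468,673.90 − $1,857,000 = $611,673.90.
Interest = $93,600.00, so EBIT − I = $518,073.90.
Degree of combined leverage = contribution ÷ (EBIT − I) = $2,468,673.90 ÷ $518,073.90 = 4.7651.
%ΔEPS = DCL × %ΔSales = 4.7651 × +13.6% = +64.8%.

+64.8%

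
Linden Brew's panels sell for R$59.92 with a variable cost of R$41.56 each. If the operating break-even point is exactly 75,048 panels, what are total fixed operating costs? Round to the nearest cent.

Unit CM = price − variable cost = R$59.92 − R$41.56 = R$18.36.
Fixed costs = break-even units × CM = 75,048 × R$18.36 = R$1,377,881.28.

R$1,377,881.28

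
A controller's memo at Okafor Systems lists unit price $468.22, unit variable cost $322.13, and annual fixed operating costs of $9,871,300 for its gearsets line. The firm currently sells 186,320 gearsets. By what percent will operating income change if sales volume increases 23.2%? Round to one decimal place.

Contribution at this volume is 186,320 × $146.09 = $27,219,488.80.
EBIT = $27,219,488.80 − $9,871,300 = $17,348,188.80.
So DOL = total CM / EBIT = $27,219,488.80 / $17,348,188.80 = 1.5690.
Operating income changes by 1.5690 × +23.2% = +36.4%.

+36.4%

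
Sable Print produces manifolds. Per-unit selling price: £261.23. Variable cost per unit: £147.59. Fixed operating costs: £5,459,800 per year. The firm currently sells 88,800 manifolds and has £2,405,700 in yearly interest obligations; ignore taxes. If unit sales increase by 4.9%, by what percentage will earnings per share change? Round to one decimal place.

Contribution at this volume is 88,800 × £113.64 = £10,091,232.00.
Subtracting fixed costs: EBIT = £10,091,232.00 − £5,459,800 = £4,631,432.00.
After interest of £2,405,700.00, pre-tax earnings = £2,225,732.00.
Degree of combined leverage = contribution ÷ (EBIT − I) = £10,091,232.00 ÷ £2,225,732.00 = 4.5339.
EPS therefore changes by 4.5339 × (+4.9%) = +22.2%.

+22.2%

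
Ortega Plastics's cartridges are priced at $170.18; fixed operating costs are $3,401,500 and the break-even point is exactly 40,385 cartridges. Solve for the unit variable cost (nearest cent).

Contribution per unit must be FC / Q = $3,401,500 / 40,385 = $84.2268.
Hence VC = price − CM = $170.18 − $84.2268 = $85.95.

$85.95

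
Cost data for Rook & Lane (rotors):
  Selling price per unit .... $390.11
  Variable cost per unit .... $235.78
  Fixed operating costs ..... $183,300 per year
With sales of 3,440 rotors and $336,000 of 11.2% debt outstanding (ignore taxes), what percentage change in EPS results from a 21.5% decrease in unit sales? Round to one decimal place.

-36.8%

Total contribution margin = 3,440 × $154.33 = $530,895.20.
Subtracting fixed costs: EBIT = $530,895.20 − $183,300 = $347,595.20.
Interest = $37,632.00, so EBIT − I = $309,963.20.
Degree of combined leverage = contribution ÷ (EBIT − I) = $530,895.20 ÷ $309,963.20 = 1.7128.
EPS therefore changes by 1.7128 × (-21.5%) = -36.8%.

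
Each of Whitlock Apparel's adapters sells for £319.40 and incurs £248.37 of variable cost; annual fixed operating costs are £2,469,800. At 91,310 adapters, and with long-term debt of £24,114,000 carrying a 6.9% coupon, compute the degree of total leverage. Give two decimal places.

2.76

Contribution at this volume is 91,310 × £71.03 = £6,485,749.30.
Subtracting fixed costs: EBIT = £6,485,749.30 − £2,469,800 = £4,015,949.30. Interest = £1,663,866.00, so EBIT − I = £2,352,083.30.
DCL = contribution ÷ (EBIT − I) = £6,485,749.30 ÷ £2,352,083.30 = 2.7574.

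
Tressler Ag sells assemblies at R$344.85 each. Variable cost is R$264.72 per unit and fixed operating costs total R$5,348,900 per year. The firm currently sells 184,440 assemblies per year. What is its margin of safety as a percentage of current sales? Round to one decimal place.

Unit CM = price − variable cost = R$344.85 − R$264.72 = R$80.13. Break-even units = R$5,348,900 ÷ R$80.13 = 66,752.78; break-even revenue = 66,752.78 × R$344.85 = R$23,019,695.06.
Current sales = 184,440 × R$344.85 = R$63,604,134.00.
Margin of safety = (R$63,604,134.00 − R$23,019,695.06) ÷ R$63,604,134.00 = 63.8%.

63.8%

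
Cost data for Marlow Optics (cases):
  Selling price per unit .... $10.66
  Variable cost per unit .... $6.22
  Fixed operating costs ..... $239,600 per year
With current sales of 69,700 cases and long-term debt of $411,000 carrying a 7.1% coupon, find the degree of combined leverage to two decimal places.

Total contribution margin = 69,700 × $4.44 = $309,468.00.
Subtracting fixed costs: EBIT = $309,468.00 − $239,600 = $69,868.00. Interest = $29,181.00.
DOL = $309,468.00 ÷ $69,868.00 = 4.4293; DFL = $69,868.00 ÷ $40,687.00 = 1.7172.
Combined leverage = 4.4293 × 1.7172 = 7.6060.

7.61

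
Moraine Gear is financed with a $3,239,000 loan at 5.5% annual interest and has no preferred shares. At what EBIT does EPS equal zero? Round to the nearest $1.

Annual interest = 5.5% × $3,239,000 = $178,145.00.
Without preferred stock the financial break-even is simply EBIT = interest = $178,145.00.

$178,145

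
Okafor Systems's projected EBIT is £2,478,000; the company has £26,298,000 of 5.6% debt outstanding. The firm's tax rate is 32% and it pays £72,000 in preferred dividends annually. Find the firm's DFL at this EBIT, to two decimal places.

Annual interest charges come to £1,472,688.00.
Pre-tax preferred-dividend burden = £72,000 ÷ (1 − 0.32) = £105,882.35.
DFL = EBIT ÷ [EBIT − I − D_p/(1−t)] = £2,478,000 ÷ [£2,478,000 − £1,472,688.00 − £105,882.35] = £2,478,000 ÷ £899,429.65 = 2.7551.

2.76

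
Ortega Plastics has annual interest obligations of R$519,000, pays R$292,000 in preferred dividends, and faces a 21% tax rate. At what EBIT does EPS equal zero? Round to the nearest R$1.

R$888,620

Preferred dividends are paid after tax, so their pre-tax equivalent is R$292,000 ÷ (1 − 0.21) = R$369,620.25.
EPS = 0 when EBIT covers interest plus the pre-tax preferred burden: R$519,000 + R$369,620.25 = R$888,620.25.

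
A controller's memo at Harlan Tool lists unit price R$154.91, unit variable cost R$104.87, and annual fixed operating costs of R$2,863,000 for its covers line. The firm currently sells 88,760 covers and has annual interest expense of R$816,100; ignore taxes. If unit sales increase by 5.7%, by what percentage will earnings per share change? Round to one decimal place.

At 88,760 units, contribution = 88,760 × R$50.04 = R$4,441,550.40.
Subtracting fixed costs: EBIT = R$4,441,550.40 − R$2,863,000 = R$1,578,550.40.
After interest of R$816,100.00, pre-tax earnings = R$762,450.40.
Degree of combined leverage = contribution ÷ (EBIT − I) = R$4,441,550.40 ÷ R$762,450.40 = 5.8254.
EPS therefore changes by 5.8254 × (+5.7%) = +33.2%.

+33.2%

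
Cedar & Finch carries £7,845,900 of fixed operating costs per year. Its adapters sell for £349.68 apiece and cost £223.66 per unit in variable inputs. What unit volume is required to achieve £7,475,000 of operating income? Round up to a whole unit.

121,576 adapters

Unit CM = price − variable cost = £349.68 − £223.66 = £126.02.
Required volume = (fixed costs + target profit) ÷ CM = (£7,845,900 + £7,475,000) ÷ £126.02 = 121,575.15, so 121,576 adapters.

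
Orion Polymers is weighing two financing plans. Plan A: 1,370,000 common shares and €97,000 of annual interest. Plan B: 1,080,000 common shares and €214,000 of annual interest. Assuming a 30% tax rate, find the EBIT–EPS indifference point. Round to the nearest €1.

€649,724

Set EPS_A = EPS_B: (EBIT − €97,000)(1 − 0.30) ÷ 1,370,000 = (EBIT − €214,000)(1 − 0.30) ÷ 1,080,000.
Cancelling (1 − t) and cross-multiplying: 1,080,000·(EBIT − 97,000) = 1,370,000·(EBIT − 214,000).
Solving, EBIT = (214,000·1,370,000 − 97,000·1,080,000) / (1,370,000 − 1,080,000) = 188,420,000,000 / 290,000 = 649,724.14.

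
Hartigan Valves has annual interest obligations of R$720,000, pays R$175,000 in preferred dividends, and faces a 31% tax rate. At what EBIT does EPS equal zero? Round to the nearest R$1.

R$973,623

Preferred dividends are paid after tax, so their pre-tax equivalent is R$175,000 ÷ (1 − 0.31) = R$253,623.19.
Financial break-even EBIT = interest + D_p ÷ (1 − t) = R$720,000 + R$253,623.19 = R$973,623.19.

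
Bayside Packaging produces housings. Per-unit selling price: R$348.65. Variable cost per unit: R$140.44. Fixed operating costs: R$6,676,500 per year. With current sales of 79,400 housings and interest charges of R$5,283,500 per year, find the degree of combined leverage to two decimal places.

Total contribution margin = 79,400 × R$208.21 = R$16,531,874.00.
EBIT = R$16,531,874.00 − R$6,676,500 = R$9,855,374.00. Interest = R$5,283,500.00, so EBIT − I = R$4,571,874.00.
DCL = contribution ÷ (EBIT − I) = R$16,531,874.00 ÷ R$4,571,874.00 = 3.6160.

3.62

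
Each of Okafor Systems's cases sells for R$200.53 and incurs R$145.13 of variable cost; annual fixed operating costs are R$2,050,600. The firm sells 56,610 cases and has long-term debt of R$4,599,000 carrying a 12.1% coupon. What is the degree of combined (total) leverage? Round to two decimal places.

Contribution at this volume is 56,610 × R$55.40 = R$3,136,194.00.
Operating income = contribution − fixed costs = R$3,136,194.00 − R$2,050,600 = R$1,085,594.00. Interest = R$556,479.00.
DOL = R$3,136,194.00 ÷ R$1,085,594.00 = 2.8889; DFL = R$1,085,594.00 ÷ R$529,115.00 = 2.0517.
Combined leverage = 2.8889 × 2.0517 = 5.9272.

5.93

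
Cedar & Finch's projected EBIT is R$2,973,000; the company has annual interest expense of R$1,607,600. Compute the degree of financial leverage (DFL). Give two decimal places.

2.18

Annual interest charges come to R$1,607,600.00.
DFL = EBIT ÷ (EBIT − I) = R$2,973,000 ÷ (R$2,973,000 − R$1,607,600.00) = R$2,973,000 ÷ R$1,365,400.00 = 2.1774.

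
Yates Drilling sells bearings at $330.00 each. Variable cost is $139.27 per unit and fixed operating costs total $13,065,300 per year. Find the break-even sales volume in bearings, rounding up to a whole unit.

68,502 bearings

Each unit contributes $330.00 − $139.27 = $190.73.
Units to break even: $13,065,300 ÷ $190.73 = 68,501.55, rounded up to 68,502.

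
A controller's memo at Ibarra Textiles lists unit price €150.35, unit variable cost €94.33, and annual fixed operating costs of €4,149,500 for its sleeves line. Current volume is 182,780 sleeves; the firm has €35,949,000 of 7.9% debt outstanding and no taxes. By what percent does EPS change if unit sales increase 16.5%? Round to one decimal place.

Total contribution margin = 182,780 × €56.02 = €10,239,335.60.
Subtracting fixed costs: EBIT = €10,239,335.60 − €4,149,500 = €6,089,835.60.
After interest of €2,839,971.00, pre-tax earnings = €3,249,864.60.
Degree of combined leverage = contribution ÷ (EBIT − I) = €10,239,335.60 ÷ €3,249,864.60 = 3.1507.
EPS therefore changes by 3.1507 × (+16.5%) = +52.0%.

+52.0%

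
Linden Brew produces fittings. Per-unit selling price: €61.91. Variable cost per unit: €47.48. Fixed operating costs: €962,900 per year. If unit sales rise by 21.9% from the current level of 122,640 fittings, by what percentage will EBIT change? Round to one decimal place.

+48.0%

Contribution at this volume is 122,640 × €14.43 = €1,769,695.20.
Subtracting fixed costs: EBIT = €1,769,695.20 − €962,900 = €806,795.20.
DOL = contribution ÷ EBIT = €1,769,695.20 ÷ €806,795.20 = 2.1935.
Operating income changes by 2.1935 × +21.9% = +48.0%.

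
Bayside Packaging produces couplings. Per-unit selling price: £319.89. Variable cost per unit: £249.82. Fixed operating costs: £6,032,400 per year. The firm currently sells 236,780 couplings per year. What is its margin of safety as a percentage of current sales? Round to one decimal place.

Unit CM = price − variable cost = £319.89 − £249.82 = £70.07. Break-even units = £6,032,400 ÷ £70.07 = 86,091.05; break-even revenue = 86,091.05 × £319.89 = £27,539,666.56.
Current sales = 236,780 × £319.89 = £75,743,554.20.
Margin of safety = (£75,743,554.20 − £27,539,666.56) ÷ £75,743,554.20 = 63.6%.

63.6%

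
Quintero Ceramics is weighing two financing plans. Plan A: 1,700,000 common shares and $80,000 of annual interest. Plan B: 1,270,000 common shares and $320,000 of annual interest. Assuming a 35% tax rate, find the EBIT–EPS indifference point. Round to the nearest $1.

$1,028,837

Set EPS_A = EPS_B: (EBIT − $80,000)(1 − 0.35) ÷ 1,700,000 = (EBIT − $320,000)(1 − 0.35) ÷ 1,270,000.
The (1 − t) factor cancels: (EBIT − 80,000) × 1,270,000 = (EBIT − 320,000) × 1,700,000.
Solving, EBIT = (320,000·1,700,000 − 80,000·1,270,000) / (1,700,000 − 1,270,000) = 442,400,000,000 / 430,000 = 1,028,837.21.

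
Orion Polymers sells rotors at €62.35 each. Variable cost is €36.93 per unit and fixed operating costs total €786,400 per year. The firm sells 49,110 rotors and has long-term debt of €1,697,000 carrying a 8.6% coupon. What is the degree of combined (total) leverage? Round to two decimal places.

Total contribution margin = 49,110 × €25.42 = €1,248,376.20.
EBIT = €1,248,376.20 − €786,400 = €461,976.20. Interest = €145,942.00, so EBIT − I = €316,034.20.
Degree of total leverage = total CM / (EBIT − interest) = €1,248,376.20 / €316,034.20 = 3.9501.

3.95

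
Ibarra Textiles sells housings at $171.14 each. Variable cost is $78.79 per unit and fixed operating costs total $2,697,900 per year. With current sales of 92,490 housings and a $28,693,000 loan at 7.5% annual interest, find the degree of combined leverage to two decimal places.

Total contribution margin = 92,490 × $92.35 = $8,541,451.50.
EBIT = $8,541,451.50 − $2,697,900 = $5,843,551.50. Interest = $2,151,975.00.
DOL = $8,541,451.50 ÷ $5,843,551.50 = 1.4617; DFL = $5,843,551.50 ÷ $3,691,576.50 = 1.5829.
DCL = DOL × DFL = 1.4617 × 1.5829 = 2.3137.

2.31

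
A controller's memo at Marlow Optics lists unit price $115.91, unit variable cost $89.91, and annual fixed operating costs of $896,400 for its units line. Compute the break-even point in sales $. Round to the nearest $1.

$3,996,220

CM per unit = $115.91 − $89.91 = $26.00; CM ratio = $26.00 / $115.91 = 0.2243.
Break-even revenue = fixed costs × price ÷ CM = $896,400 × $115.91 ÷ $26.00 = $3,996,220.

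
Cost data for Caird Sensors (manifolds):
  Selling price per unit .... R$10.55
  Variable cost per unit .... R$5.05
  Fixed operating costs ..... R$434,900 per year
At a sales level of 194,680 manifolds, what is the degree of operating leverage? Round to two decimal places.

Contribution at this volume is 194,680 × R$5.50 = R$1,070,740.00.
Subtracting fixed costs: EBIT = R$1,070,740.00 − R$434,900 = R$635,840.00.
So DOL = total CM / EBIT = R$1,070,740.00 / R$635,840.00 = 1.6840.

1.68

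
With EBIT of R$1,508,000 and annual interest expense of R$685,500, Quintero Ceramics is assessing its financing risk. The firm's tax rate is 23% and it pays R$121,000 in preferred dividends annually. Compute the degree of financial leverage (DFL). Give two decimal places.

2.27

Annual interest charges come to R$685,500.00.
Preferred dividends grossed up pre-tax: R$121,000 / (1 − 0.23) = R$157,142.86.
DFL = EBIT ÷ [EBIT − I − D_p/(1−t)] = R$1,508,000 ÷ [R$1,508,000 − R$685,500.00 − R$157,142.86] = R$1,508,000 ÷ R$665,357.14 = 2.2665.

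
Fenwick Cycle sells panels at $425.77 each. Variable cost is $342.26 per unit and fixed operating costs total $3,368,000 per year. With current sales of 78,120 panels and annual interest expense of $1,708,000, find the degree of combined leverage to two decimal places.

Total contribution margin = 78,120 × $83.51 = $6,523,801.20.
Subtracting fixed costs: EBIT = $6,523,801.20 − $3,368,000 = $3,155,801.20. Interest = $1,708,000.00.
DOL = $6,523,801.20 ÷ $3,155,801.20 = 2.0672; DFL = $3,155,801.20 ÷ $1,447,801.20 = 2.1797.
Combined leverage = 2.0672 × 2.1797 = 4.5059.

4.51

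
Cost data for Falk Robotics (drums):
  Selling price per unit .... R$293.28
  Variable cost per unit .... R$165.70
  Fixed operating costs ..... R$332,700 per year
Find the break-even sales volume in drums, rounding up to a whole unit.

2,608 drums

Unit CM = price − variable cost = R$293.28 − R$165.70 = R$127.58.
Units to break even: R$332,700 ÷ R$127.58 = 2,607.78, rounded up to 2,608.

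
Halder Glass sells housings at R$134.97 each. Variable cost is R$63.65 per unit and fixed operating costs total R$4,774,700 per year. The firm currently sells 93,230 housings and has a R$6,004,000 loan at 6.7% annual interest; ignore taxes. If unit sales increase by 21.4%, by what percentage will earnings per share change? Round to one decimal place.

At 93,230 units, contribution = 93,230 × R$71.32 = R$6,649,163.60.
EBIT = R$6,649,163.60 − R$4,774,700 = R$1,874,463.60.
After interest of R$402,268.00, pre-tax earnings = R$1,472,195.60.
Degree of combined leverage = contribution ÷ (EBIT − I) = R$6,649,163.60 ÷ R$1,472,195.60 = 4.5165.
EPS therefore changes by 4.5165 × (+21.4%) = +96.7%.

+96.7%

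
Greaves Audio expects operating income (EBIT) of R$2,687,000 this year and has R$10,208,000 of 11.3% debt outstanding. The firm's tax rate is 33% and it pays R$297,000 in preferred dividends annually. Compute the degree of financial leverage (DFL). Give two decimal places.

2.46

Interest = R$1,153,504.00.
Preferred dividends grossed up pre-tax: R$297,000 / (1 − 0.33) = R$443,283.58.
DFL = EBIT ÷ [EBIT − I − D_p/(1−t)] = R$2,687,000 ÷ [R$2,687,000 − R$1,153,504.00 − R$443,283.58] = R$2,687,000 ÷ R$1,090,212.42 = 2.4647.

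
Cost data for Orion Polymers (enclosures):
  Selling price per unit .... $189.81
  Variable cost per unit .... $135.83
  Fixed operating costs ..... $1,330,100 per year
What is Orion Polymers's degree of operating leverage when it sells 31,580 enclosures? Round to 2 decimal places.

4.55

Total contribution margin = 31,580 × $53.98 = $1,704,688.40.
Subtracting fixed costs: EBIT = $1,704,688.40 − $1,330,100 = $374,588.40.
So DOL = total CM / EBIT = $1,704,688.40 / $374,588.40 = 4.5508.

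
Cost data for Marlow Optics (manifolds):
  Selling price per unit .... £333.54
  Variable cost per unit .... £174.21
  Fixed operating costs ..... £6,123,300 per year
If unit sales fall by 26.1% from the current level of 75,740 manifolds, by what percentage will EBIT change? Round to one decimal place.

At 75,740 units, contribution = 75,740 × £159.33 = £12,067,654.20.
Subtracting fixed costs: EBIT = £12,067,654.20 − £6,123,300 = £5,944,354.20.
Degree of operating leverage = £12,067,654.20 / £5,944,354.20 = 2.0301.
So EBIT moves 2.0301 × (-26.1%) = -53.0%.

-53.0%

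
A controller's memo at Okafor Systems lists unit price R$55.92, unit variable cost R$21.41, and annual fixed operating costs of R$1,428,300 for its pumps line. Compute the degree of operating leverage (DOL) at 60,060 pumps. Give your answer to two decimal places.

Total contribution margin = 60,060 × R$34.51 = R$2,072,670.60.
Subtracting fixed costs: EBIT = R$2,072,670.60 − R$1,428,300 = R$644,370.60.
DOL = contribution ÷ EBIT = R$2,072,670.60 ÷ R$644,370.60 = 3.2166.

3.22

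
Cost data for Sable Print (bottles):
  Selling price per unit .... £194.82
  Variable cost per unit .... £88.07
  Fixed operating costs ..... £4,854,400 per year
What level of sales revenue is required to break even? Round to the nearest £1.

£8,859,337

CM per unit = £194.82 − £88.07 = £106.75; CM ratio = £106.75 / £194.82 = 0.5479.
Break-even revenue = fixed costs × price ÷ CM = £4,854,400 × £194.82 ÷ £106.75 = £8,859,337.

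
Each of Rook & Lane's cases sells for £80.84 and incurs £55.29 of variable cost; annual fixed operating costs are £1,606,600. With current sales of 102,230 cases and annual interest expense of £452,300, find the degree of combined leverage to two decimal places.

4.72

Total contribution margin = 102,230 × £25.55 = £2,611,976.50.
EBIT = £2,611,976.50 − £1,606,600 = £1,005,376.50. Interest = £452,300.00.
DOL = £2,611,976.50 ÷ £1,005,376.50 = 2.5980; DFL = £1,005,376.50 ÷ £553,076.50 = 1.8178.
DCL = DOL × DFL = 2.5980 × 1.8178 = 4.7226.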